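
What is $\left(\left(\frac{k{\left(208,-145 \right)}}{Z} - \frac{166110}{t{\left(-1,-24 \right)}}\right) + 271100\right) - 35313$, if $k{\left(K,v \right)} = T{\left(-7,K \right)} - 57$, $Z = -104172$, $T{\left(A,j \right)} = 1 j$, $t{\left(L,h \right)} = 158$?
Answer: $\frac{1931777848367}{8229588} \approx 2.3474 \cdot 10^{5}$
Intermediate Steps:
$T{\left(A,j \right)} = j$
$k{\left(K,v \right)} = -57 + K$ ($k{\left(K,v \right)} = K - 57 = -57 + K$)
$\left(\left(\frac{k{\left(208,-145 \right)}}{Z} - \frac{166110}{t{\left(-1,-24 \right)}}\right) + 271100\right) - 35313 = \left(\left(\frac{-57 + 208}{-104172} - \frac{166110}{158}\right) + 271100\right) - 35313 = \left(\left(151 \left(- \frac{1}{104172}\right) - \frac{83055}{79}\right) + 271100\right) - 35313 = \left(\left(- \frac{151}{104172} - \frac{83055}{79}\right) + 271100\right) - 35313 = \left(- \frac{8652017389}{8229588} + 271100\right) - 35313 = \frac{2222389289411}{8229588} - 35313 = \frac{1931777848367}{8229588}$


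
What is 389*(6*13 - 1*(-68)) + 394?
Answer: 57188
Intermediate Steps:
389*(6*13 - 1*(-68)) + 394 = 389*(78 + 68) + 394 = 389*146 + 394 = 56794 + 394 = 57188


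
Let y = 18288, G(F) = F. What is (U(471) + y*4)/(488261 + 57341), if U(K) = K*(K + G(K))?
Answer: 258417/272801 ≈ 0.94727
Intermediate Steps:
U(K) = 2*K² (U(K) = K*(K + K) = K*(2*K) = 2*K²)
(U(471) + y*4)/(488261 + 57341) = (2*471² + 18288*4)/(488261 + 57341) = (2*221841 + 73152)/545602 = (443682 + 73152)*(1/545602) = 516834*(1/545602) = 258417/272801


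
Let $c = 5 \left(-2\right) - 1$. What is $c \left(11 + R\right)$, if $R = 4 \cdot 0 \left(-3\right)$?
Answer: $-121$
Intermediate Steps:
$R = 0$ ($R = 0 \left(-3\right) = 0$)
$c = -11$ ($c = -10 - 1 = -11$)
$c \left(11 + R\right) = - 11 \left(11 + 0\right) = \left(-11\right) 11 = -121$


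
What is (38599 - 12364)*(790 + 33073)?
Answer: 888395805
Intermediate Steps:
(38599 - 12364)*(790 + 33073) = 26235*33863 = 888395805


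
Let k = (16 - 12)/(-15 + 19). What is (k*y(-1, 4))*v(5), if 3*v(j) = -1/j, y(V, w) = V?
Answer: 1/15 ≈ 0.066667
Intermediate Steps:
k = 1 (k = 4/4 = 4*(¼) = 1)
v(j) = -1/(3*j) (v(j) = (-1/j)/3 = -1/(3*j))
(k*y(-1, 4))*v(5) = (1*(-1))*(-⅓/5) = -(-1)/(3*5) = -1*(-1/15) = 1/15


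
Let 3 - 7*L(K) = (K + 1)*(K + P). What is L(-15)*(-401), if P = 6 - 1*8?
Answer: 94235/7 ≈ 13462.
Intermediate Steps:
P = -2 (P = 6 - 8 = -2)
L(K) = 3/7 - (1 + K)*(-2 + K)/7 (L(K) = 3/7 - (K + 1)*(K - 2)/7 = 3/7 - (1 + K)*(-2 + K)/7)
L(-15)*(-401) = (5/7 - ⅐*(-15)² + (⅐)*(-15))*(-401) = (5/7 - ⅐*225 - 15/7)*(-401) = (5/7 - 225/7 - 15/7)*(-401) = -235/7*(-401) = 94235/7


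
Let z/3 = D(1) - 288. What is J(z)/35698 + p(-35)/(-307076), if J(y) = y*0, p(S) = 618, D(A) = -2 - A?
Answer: -309/153538 ≈ -0.0020125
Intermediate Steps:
z = -873 (z = 3*((-2 - 1*1) - 288) = 3*((-2 - 1) - 288) = 3*(-3 - 288) = 3*(-291) = -873)
J(y) = 0
J(z)/35698 + p(-35)/(-307076) = 0/35698 + 618/(-307076) = 0*(1/35698) + 618*(-1/307076) = 0 - 309/153538 = -309/153538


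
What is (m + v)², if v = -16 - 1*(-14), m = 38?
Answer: 1296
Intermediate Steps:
v = -2 (v = -16 + 14 = -2)
(m + v)² = (38 - 2)² = 36² = 1296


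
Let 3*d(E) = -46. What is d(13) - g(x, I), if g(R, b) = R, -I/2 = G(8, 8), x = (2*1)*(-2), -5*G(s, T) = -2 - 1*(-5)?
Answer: -34/3 ≈ -11.333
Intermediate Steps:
d(E) = -46/3 (d(E) = (1/3)*(-46) = -46/3)
G(s, T) = -3/5 (G(s, T) = -(-2 - 1*(-5))/5 = -(-2 + 5)/5 = -1/5*3 = -3/5)
x = -4 (x = 2*(-2) = -4)
I = 6/5 (I = -2*(-3/5) = 6/5 ≈ 1.2000)
d(13) - g(x, I) = -46/3 - 1*(-4) = -46/3 + 4 = -34/3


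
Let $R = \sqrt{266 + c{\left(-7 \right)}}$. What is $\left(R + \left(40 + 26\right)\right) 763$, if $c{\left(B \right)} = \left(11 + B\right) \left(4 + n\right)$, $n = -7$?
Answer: $50358 + 763 \sqrt{254} \approx 62518.0$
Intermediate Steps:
$c{\left(B \right)} = -33 - 3 B$ ($c{\left(B \right)} = \left(11 + B\right) \left(4 - 7\right) = \left(11 + B\right) \left(-3\right) = -33 - 3 B$)
$R = \sqrt{254}$ ($R = \sqrt{266 - 12} = \sqrt{254} \approx 15.937$)
$\left(R + \left(40 + 26\right)\right) 763 = \left(\sqrt{254} + \left(40 + 26\right)\right) 763 = \left(\sqrt{254} + 66\right) 763 = \left(66 + \sqrt{254}\right) 763 = 50358 + 763 \sqrt{254}$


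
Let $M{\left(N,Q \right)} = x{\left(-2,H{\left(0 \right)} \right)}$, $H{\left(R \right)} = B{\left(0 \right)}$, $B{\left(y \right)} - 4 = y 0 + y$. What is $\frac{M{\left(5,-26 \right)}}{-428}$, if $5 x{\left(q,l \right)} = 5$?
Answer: $- \frac{1}{428} \approx -0.0023364$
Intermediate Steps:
$B{\left(y \right)} = 4 + y$ ($B{\left(y \right)} = 4 + \left(y 0 + y\right) = 4 + \left(0 + y\right) = 4 + y$)
$H{\left(R \right)} = 4$ ($H{\left(R \right)} = 4 + 0 = 4$)
$x{\left(q,l \right)} = 1$ ($x{\left(q,l \right)} = \frac{1}{5} \cdot 5 = 1$)
$M{\left(N,Q \right)} = 1$
$\frac{M{\left(5,-26 \right)}}{-428} = 1 \frac{1}{-428} = 1 \left(- \frac{1}{428}\right) = - \frac{1}{428}$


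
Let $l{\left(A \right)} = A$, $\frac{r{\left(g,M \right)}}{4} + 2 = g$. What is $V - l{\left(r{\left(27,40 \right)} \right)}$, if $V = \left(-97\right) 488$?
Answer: $-47436$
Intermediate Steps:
$r{\left(g,M \right)} = -8 + 4 g$
$V = -47336$
$V - l{\left(r{\left(27,40 \right)} \right)} = -47336 - \left(-8 + 4 \cdot 27\right) = -47336 - \left(-8 + 108\right) = -47336 - 100 = -47436$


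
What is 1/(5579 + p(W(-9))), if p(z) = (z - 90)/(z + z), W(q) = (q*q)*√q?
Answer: 16269822/90777471949 - 540*I/90777471949 ≈ 0.00017923 - 5.9486e-9*I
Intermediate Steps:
W(q) = q^(5/2) (W(q) = q²*√q = q^(5/2))
p(z) = (-90 + z)/(2*z) (p(z) = (-90 + z)/((2*z)) = (-90 + z)*(1/(2*z)) = (-90 + z)/(2*z))
1/(5579 + p(W(-9))) = 1/(5579 + (-90 + (-9)^(5/2))/(2*((-9)^(5/2)))) = 1/(5579 + (-90 + 243*I)/(2*((243*I)))) = 1/(5579 + (-I/243)*(-90 + 243*I)/2) = 1/(5579 - I*(-90 + 243*I)/486)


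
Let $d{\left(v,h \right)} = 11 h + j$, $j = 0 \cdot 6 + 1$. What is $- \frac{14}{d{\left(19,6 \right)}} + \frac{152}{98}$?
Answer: $\frac{4406}{3283} \approx 1.3421$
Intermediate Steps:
$j = 1$ ($j = 0 + 1 = 1$)
$d{\left(v,h \right)} = 1 + 11 h$ ($d{\left(v,h \right)} = 11 h + 1 = 1 + 11 h$)
$- \frac{14}{d{\left(19,6 \right)}} + \frac{152}{98} = - \frac{14}{1 + 11 \cdot 6} + \frac{152}{98} = - \frac{14}{1 + 66} + 152 \cdot \frac{1}{98} = - \frac{14}{67} + \frac{76}{49} = \frac{4406}{3283}$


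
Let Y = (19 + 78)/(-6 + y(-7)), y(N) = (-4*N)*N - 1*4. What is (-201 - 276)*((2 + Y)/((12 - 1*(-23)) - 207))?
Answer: 150255/35432 ≈ 4.2407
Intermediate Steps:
y(N) = -4 - 4*N² (y(N) = -4*N² - 4 = -4 - 4*N²)
Y = -97/206 (Y = (19 + 78)/(-6 + (-4 - 4*(-7)²)) = 97/(-6 + (-4 - 4*49)) = 97/(-6 + (-4 - 196)) = 97/(-6 - 200) = 97/(-206) = 97*(-1/206) = -97/206 ≈ -0.47087)
(-201 - 276)*((2 + Y)/((12 - 1*(-23)) - 207)) = (-201 - 276)*((2 - 97/206)/((12 - 1*(-23)) - 207)) = -150255/(206*((12 + 23) - 207)) = -150255/(206*(35 - 207)) = -150255/(206*(-172)) = -150255*(-1)/(206*172) = -477*(-315/35432) = 150255/35432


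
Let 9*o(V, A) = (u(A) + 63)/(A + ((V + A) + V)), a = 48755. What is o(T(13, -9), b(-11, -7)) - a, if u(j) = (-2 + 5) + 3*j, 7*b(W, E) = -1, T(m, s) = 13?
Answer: -2925283/60 ≈ -48755.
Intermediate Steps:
b(W, E) = -⅐ (b(W, E) = (⅐)*(-1) = -⅐)
u(j) = 3 + 3*j
o(V, A) = (66 + 3*A)/(9*(2*A + 2*V)) (o(V, A) = (((3 + 3*A) + 63)/(A + ((V + A) + V)))/9 = ((66 + 3*A)/(A + ((A + V) + V)))/9 = ((66 + 3*A)/(A + (A + 2*V)))/9 = ((66 + 3*A)/(2*A + 2*V))/9 = (66 + 3*A)/(9*(2*A + 2*V)))
o(T(13, -9), b(-11, -7)) - a = (22 - ⅐)/(6*(-⅐ + 13)) - 1*48755 = (⅙)*(153/7)/(90/7) - 48755 = (⅙)*(7/90)*(153/7) - 48755 = 17/60 - 48755 = -2925283/60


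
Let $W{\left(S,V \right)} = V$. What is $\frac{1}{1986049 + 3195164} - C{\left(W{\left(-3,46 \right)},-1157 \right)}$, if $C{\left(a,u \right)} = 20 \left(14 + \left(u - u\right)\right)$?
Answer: $- \frac{1450739639}{5181213} \approx -280.0$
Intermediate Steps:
$C{\left(a,u \right)} = 280$ ($C{\left(a,u \right)} = 20 \left(14 + 0\right) = 20 \cdot 14 = 280$)
$\frac{1}{1986049 + 3195164} - C{\left(W{\left(-3,46 \right)},-1157 \right)} = \frac{1}{1986049 + 3195164} - 280 = \frac{1}{5181213} - 280 = - \frac{1450739639}{5181213}$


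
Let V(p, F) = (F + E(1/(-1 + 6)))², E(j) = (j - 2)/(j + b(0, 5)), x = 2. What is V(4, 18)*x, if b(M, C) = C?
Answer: 210681/338 ≈ 623.32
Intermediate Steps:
E(j) = (-2 + j)/(5 + j) (E(j) = (j - 2)/(j + 5) = (-2 + j)/(5 + j))
V(p, F) = (-9/26 + F)² (V(p, F) = (F + (-2 + 1/(-1 + 6))/(5 + 1/(-1 + 6)))² = (F + (-2 + 1/5)/(5 + 1/5))² = (F + (-2 + ⅕)/(5 + ⅕))² = (F - 9/5/(26/5))² = (F + (5/26)*(-9/5))² = (F - 9/26)² = (-9/26 + F)²)
V(4, 18)*x = ((-9 + 26*18)²/676)*2 = ((-9 + 468)²/676)*2 = ((1/676)*459²)*2 = ((1/676)*210681)*2 = (210681/676)*2 = 210681/338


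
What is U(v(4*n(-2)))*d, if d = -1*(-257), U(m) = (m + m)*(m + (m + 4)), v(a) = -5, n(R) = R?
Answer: 15420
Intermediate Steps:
U(m) = 2*m*(4 + 2*m) (U(m) = (2*m)*(m + (4 + m)) = (2*m)*(4 + 2*m) = 2*m*(4 + 2*m))
d = 257
U(v(4*n(-2)))*d = (4*(-5)*(2 - 5))*257 = (4*(-5)*(-3))*257 = 60*257 = 15420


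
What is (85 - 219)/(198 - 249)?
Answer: 134/51 ≈ 2.6274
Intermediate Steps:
(85 - 219)/(198 - 249) = -134/(-51) = -134*(-1/51) = 134/51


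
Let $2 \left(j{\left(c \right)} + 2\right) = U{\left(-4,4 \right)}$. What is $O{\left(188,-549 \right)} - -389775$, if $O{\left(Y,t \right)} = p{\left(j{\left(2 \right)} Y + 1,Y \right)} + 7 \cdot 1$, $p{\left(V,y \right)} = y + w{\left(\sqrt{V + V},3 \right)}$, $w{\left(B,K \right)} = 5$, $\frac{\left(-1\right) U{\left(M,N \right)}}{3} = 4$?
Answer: $389975$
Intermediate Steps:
$U{\left(M,N \right)} = -12$ ($U{\left(M,N \right)} = \left(-3\right) 4 = -12$)
$j{\left(c \right)} = -8$ ($j{\left(c \right)} = -2 + \frac{1}{2} \left(-12\right) = -2 - 6 = -8$)
$p{\left(V,y \right)} = 5 + y$ ($p{\left(V,y \right)} = y + 5 = 5 + y$)
$O{\left(Y,t \right)} = 12 + Y$ ($O{\left(Y,t \right)} = \left(5 + Y\right) + 7 \cdot 1 = \left(5 + Y\right) + 7 = 12 + Y$)
$O{\left(188,-549 \right)} - -389775 = \left(12 + 188\right) - -389775 = 200 + 389775 = 389975$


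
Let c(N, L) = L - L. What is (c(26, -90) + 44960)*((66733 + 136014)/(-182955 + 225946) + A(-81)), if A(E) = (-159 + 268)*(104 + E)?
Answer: 4854834032640/42991 ≈ 1.1293e+8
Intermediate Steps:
c(N, L) = 0
A(E) = 11336 + 109*E (A(E) = 109*(104 + E) = 11336 + 109*E)
(c(26, -90) + 44960)*((66733 + 136014)/(-182955 + 225946) + A(-81)) = (0 + 44960)*((66733 + 136014)/(-182955 + 225946) + (11336 + 109*(-81))) = 44960*(202747/42991 + (11336 - 8829)) = 44960*(202747*(1/42991) + 2507) = 44960*(202747/42991 + 2507) = 44960*(107981184/42991) = 4854834032640/42991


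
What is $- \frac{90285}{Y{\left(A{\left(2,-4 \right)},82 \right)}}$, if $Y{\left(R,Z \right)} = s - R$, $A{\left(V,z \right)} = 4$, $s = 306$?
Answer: $- \frac{90285}{302} \approx -298.96$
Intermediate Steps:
$Y{\left(R,Z \right)} = 306 - R$
$- \frac{90285}{Y{\left(A{\left(2,-4 \right)},82 \right)}} = - \frac{90285}{306 - 4} = - \frac{90285}{302}$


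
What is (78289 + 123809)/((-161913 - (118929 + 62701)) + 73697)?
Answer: -101049/134923 ≈ -0.74894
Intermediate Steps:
(78289 + 123809)/((-161913 - (118929 + 62701)) + 73697) = 202098/((-161913 - 1*181630) + 73697) = 202098/((-161913 - 181630) + 73697) = 202098/(-343543 + 73697) = 202098/(-269846) = 202098*(-1/269846) = -101049/134923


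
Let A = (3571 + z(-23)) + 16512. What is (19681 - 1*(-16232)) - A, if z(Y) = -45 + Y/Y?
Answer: 15874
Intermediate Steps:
z(Y) = -44 (z(Y) = -45 + 1 = -44)
A = 20039 (A = (3571 - 44) + 16512 = 3527 + 16512 = 20039)
(19681 - 1*(-16232)) - A = (19681 - 1*(-16232)) - 1*20039 = (19681 + 16232) - 20039 = 35913 - 20039 = 15874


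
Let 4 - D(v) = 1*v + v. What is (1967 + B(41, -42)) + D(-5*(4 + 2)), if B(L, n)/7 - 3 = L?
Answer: 2339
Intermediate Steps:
B(L, n) = 21 + 7*L
D(v) = 4 - 2*v (D(v) = 4 - (1*v + v) = 4 - (v + v) = 4 - 2*v)
(1967 + B(41, -42)) + D(-5*(4 + 2)) = (1967 + (21 + 7*41)) + (4 - (-10)*(4 + 2)) = (1967 + (21 + 287)) + (4 - (-10)*6) = (1967 + 308) + (4 - 2*(-30)) = 2275 + (4 + 60) = 2275 + 64 = 2339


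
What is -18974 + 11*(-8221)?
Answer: -109405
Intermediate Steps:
-18974 + 11*(-8221) = -18974 - 90431 = -109405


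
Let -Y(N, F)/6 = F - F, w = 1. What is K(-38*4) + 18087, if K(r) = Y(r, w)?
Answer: 18087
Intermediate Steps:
Y(N, F) = 0 (Y(N, F) = -6*(F - F) = -6*0 = 0)
K(r) = 0
K(-38*4) + 18087 = 0 + 18087 = 18087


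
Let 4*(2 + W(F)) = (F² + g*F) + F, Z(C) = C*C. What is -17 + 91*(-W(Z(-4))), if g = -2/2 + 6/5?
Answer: -30479/5 ≈ -6095.8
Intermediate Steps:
Z(C) = C²
g = ⅕ (g = -2*½ + 6*(⅕) = -1 + 6/5 = ⅕ ≈ 0.20000)
W(F) = -2 + F²/4 + 3*F/10 (W(F) = -2 + ((F² + F/5) + F)/4 = -2 + (F² + 6*F/5)/4 = -2 + (F²/4 + 3*F/10) = -2 + F²/4 + 3*F/10)
-17 + 91*(-W(Z(-4))) = -17 + 91*(-(-2 + ((-4)²)²/4 + (3/10)*(-4)²)) = -17 + 91*(-(-2 + (¼)*16² + (3/10)*16)) = -17 + 91*(-(-2 + (¼)*256 + 24/5)) = -17 + 91*(-(-2 + 64 + 24/5)) = -17 + 91*(-1*334/5) = -17 + 91*(-334/5) = -17 - 30394/5 = -30479/5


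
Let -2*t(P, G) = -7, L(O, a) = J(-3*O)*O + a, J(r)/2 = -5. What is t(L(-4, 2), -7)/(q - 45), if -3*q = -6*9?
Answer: -7/54 ≈ -0.12963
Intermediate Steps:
q = 18 (q = -(-2)*9 = -⅓*(-54) = 18)
J(r) = -10 (J(r) = 2*(-5) = -10)
L(O, a) = a - 10*O (L(O, a) = -10*O + a = a - 10*O)
t(P, G) = 7/2 (t(P, G) = -½*(-7) = 7/2)
t(L(-4, 2), -7)/(q - 45) = 7/(2*(18 - 45)) = (7/2)/(-27) = (7/2)*(-1/27) = -7/54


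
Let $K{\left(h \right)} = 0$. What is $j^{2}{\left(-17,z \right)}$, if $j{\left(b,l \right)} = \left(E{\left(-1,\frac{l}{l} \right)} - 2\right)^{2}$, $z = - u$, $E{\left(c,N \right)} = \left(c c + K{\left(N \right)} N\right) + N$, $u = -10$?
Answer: $0$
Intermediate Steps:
$E{\left(c,N \right)} = N + c^{2}$ ($E{\left(c,N \right)} = \left(c c + 0 N\right) + N = \left(c^{2} + 0\right) + N = c^{2} + N = N + c^{2}$)
$z = 10$ ($z = \left(-1\right) \left(-10\right) = 10$)
$j{\left(b,l \right)} = 0$ ($j{\left(b,l \right)} = \left(\left(\frac{l}{l} + \left(-1\right)^{2}\right) - 2\right)^{2} = \left(\left(1 + 1\right) - 2\right)^{2} = \left(2 - 2\right)^{2} = 0^{2} = 0$)
$j^{2}{\left(-17,z \right)} = 0^{2} = 0$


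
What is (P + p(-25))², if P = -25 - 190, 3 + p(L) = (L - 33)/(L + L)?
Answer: 29387241/625 ≈ 47020.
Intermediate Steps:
p(L) = -3 + (-33 + L)/(2*L) (p(L) = -3 + (L - 33)/(L + L) = -3 + (-33 + L)/((2*L)) = -3 + (-33 + L)*(1/(2*L)) = -3 + (-33 + L)/(2*L))
P = -215
(P + p(-25))² = (-215 + (½)*(-33 - 5*(-25))/(-25))² = (-215 + (½)*(-1/25)*(-33 + 125))² = (-215 + (½)*(-1/25)*92)² = (-215 - 46/25)² = (-5421/25)² = 29387241/625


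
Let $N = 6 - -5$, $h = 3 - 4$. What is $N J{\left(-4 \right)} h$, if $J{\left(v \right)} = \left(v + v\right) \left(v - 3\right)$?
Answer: $-616$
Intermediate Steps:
$h = -1$
$J{\left(v \right)} = 2 v \left(-3 + v\right)$
$N = 11$ ($N = 6 + 5 = 11$)
$N J{\left(-4 \right)} h = 11 \cdot 2 \left(-4\right) \left(-3 - 4\right) \left(-1\right) = 11 \cdot 2 \left(-4\right) \left(-7\right) \left(-1\right) = 11 \cdot 56 \left(-1\right) = 616 \left(-1\right) = -616$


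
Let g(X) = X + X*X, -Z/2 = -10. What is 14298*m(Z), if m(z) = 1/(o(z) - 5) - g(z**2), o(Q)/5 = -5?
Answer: -11466998383/5 ≈ -2.2934e+9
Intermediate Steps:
o(Q) = -25 (o(Q) = 5*(-5) = -25)
Z = 20 (Z = -2*(-10) = 20)
g(X) = X + X**2
m(z) = -1/30 - z**2*(1 + z**2) (m(z) = 1/(-25 - 5) - z**2*(1 + z**2) = 1/(-30) - z**2*(1 + z**2) = -1/30 - z**2*(1 + z**2))
14298*m(Z) = 14298*(-1/30 - 1*20**2 - 1*20**4) = 14298*(-1/30 - 1*400 - 1*160000) = 14298*(-1/30 - 400 - 160000) = 14298*(-4812001/30) = -11466998383/5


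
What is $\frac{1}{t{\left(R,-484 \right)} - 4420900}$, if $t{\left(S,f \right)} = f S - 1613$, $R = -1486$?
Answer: $- \frac{1}{3703289} \approx -2.7003 \cdot 10^{-7}$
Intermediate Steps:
$t{\left(S,f \right)} = -1613 + S f$ ($t{\left(S,f \right)} = S f - 1613 = -1613 + S f$)
$\frac{1}{t{\left(R,-484 \right)} - 4420900} = \frac{1}{\left(-1613 - -719224\right) - 4420900} = \frac{1}{\left(-1613 + 719224\right) - 4420900} = \frac{1}{717611 - 4420900} = \frac{1}{-3703289} = - \frac{1}{3703289}$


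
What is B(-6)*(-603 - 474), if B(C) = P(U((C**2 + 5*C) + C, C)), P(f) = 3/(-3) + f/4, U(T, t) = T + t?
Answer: 5385/2 ≈ 2692.5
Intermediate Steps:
P(f) = -1 + f/4 (P(f) = 3*(-1/3) + f*(1/4) = -1 + f/4)
B(C) = -1 + C**2/4 + 7*C/4 (B(C) = -1 + (((C**2 + 5*C) + C) + C)/4 = -1 + ((C**2 + 6*C) + C)/4 = -1 + (C**2 + 7*C)/4 = -1 + (C**2/4 + 7*C/4) = -1 + C**2/4 + 7*C/4)
B(-6)*(-603 - 474) = (-1 + (1/4)*(-6) + (1/4)*(-6)*(6 - 6))*(-603 - 474) = (-1 - 3/2 + (1/4)*(-6)*0)*(-1077) = (-1 - 3/2 + 0)*(-1077) = -5/2*(-1077) = 5385/2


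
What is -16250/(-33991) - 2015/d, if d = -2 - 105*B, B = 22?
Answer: 106061865/78587192 ≈ 1.3496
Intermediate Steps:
d = -2312 (d = -2 - 105*22 = -2 - 2310 = -2312)
-16250/(-33991) - 2015/d = -16250/(-33991) - 2015/(-2312) = -16250*(-1/33991) - 2015*(-1/2312) = 16250/33991 + 2015/2312 = 106061865/78587192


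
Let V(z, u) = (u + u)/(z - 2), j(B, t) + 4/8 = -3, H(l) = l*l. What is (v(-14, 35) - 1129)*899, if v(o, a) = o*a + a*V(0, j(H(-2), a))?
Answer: -2690707/2 ≈ -1.3454e+6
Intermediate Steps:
H(l) = l²
j(B, t) = -7/2 (j(B, t) = -½ - 3 = -7/2)
V(z, u) = 2*u/(-2 + z) (V(z, u) = (2*u)/(-2 + z) = 2*u/(-2 + z))
v(o, a) = 7*a/2 + a*o (v(o, a) = o*a + a*(2*(-7/2)/(-2 + 0)) = a*o + a*(2*(-7/2)/(-2)) = a*o + a*(2*(-7/2)*(-½)) = a*o + a*(7/2) = a*o + 7*a/2 = 7*a/2 + a*o)
(v(-14, 35) - 1129)*899 = ((½)*35*(7 + 2*(-14)) - 1129)*899 = ((½)*35*(7 - 28) - 1129)*899 = ((½)*35*(-21) - 1129)*899 = (-735/2 - 1129)*899 = -2993/2*899 = -2690707/2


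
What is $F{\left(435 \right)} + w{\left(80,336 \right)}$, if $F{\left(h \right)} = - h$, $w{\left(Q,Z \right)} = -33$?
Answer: $-468$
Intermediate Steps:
$F{\left(435 \right)} + w{\left(80,336 \right)} = \left(-1\right) 435 - 33 = -435 - 33 = -468$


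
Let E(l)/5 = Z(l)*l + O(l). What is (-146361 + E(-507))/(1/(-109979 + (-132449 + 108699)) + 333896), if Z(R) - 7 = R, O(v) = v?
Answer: 149589794316/44651578183 ≈ 3.3502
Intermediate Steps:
Z(R) = 7 + R
E(l) = 5*l + 5*l*(7 + l) (E(l) = 5*((7 + l)*l + l) = 5*(l*(7 + l) + l) = 5*(l + l*(7 + l)) = 5*l + 5*l*(7 + l))
(-146361 + E(-507))/(1/(-109979 + (-132449 + 108699)) + 333896) = (-146361 + 5*(-507)*(8 - 507))/(1/(-109979 + (-132449 + 108699)) + 333896) = (-146361 + 5*(-507)*(-499))/(1/(-109979 - 23750) + 333896) = (-146361 + 1264965)/(1/(-133729) + 333896) = 1118604/(-1/133729 + 333896) = 1118604/(44651578183/133729) = 1118604*(133729/44651578183) = 149589794316/44651578183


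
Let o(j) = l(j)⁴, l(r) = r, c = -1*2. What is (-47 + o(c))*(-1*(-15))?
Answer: -465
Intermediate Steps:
c = -2
o(j) = j⁴
(-47 + o(c))*(-1*(-15)) = (-47 + (-2)⁴)*(-1*(-15)) = (-47 + 16)*15 = -31*15 = -465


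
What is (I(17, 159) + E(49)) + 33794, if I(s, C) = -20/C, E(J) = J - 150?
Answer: 5357167/159 ≈ 33693.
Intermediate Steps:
E(J) = -150 + J
(I(17, 159) + E(49)) + 33794 = (-20/159 + (-150 + 49)) + 33794 = (-20*1/159 - 101) + 33794 = (-20/159 - 101) + 33794 = -16079/159 + 33794 = 5357167/159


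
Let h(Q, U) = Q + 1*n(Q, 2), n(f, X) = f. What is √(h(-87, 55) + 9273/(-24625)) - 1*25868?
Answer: -25868 + I*√4229612655/4925 ≈ -25868.0 + 13.205*I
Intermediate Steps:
h(Q, U) = 2*Q (h(Q, U) = Q + 1*Q = Q + Q = 2*Q)
√(h(-87, 55) + 9273/(-24625)) - 1*25868 = √(2*(-87) + 9273/(-24625)) - 1*25868 = √(-174 + 9273*(-1/24625)) - 25868 = √(-174 - 9273/24625) - 25868 = √(-4294023/24625) - 25868 = I*√4229612655/4925 - 25868 = -25868 + I*√4229612655/4925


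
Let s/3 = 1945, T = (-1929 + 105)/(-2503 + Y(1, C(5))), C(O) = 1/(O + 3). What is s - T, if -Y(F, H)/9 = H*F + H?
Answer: 58465239/10021 ≈ 5834.3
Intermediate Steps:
C(O) = 1/(3 + O)
Y(F, H) = -9*H - 9*F*H (Y(F, H) = -9*(H*F + H) = -9*(F*H + H) = -9*(H + F*H) = -9*H - 9*F*H)
T = 7296/10021 (T = (-1929 + 105)/(-2503 - 9*(1 + 1)/(3 + 5)) = -1824/(-2503 - 9*2/8) = -1824/(-2503 - 9*1/8*2) = -1824/(-2503 - 9/4) = -1824/(-10021/4) = -1824*(-4/10021) = 7296/10021 ≈ 0.72807)
s = 5835 (s = 3*1945 = 5835)
s - T = 5835 - 1*7296/10021 = 5835 - 7296/10021 = 58465239/10021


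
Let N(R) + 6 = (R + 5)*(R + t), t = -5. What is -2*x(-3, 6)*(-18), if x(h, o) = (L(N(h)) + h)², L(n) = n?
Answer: 22500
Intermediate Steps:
N(R) = -6 + (-5 + R)*(5 + R) (N(R) = -6 + (R + 5)*(R - 5) = -6 + (5 + R)*(-5 + R) = -6 + (-5 + R)*(5 + R))
x(h, o) = (-31 + h + h²)² (x(h, o) = ((-31 + h²) + h)² = (-31 + h + h²)²)
-2*x(-3, 6)*(-18) = -2*(-31 - 3 + (-3)²)²*(-18) = -2*(-31 - 3 + 9)²*(-18) = -2*(-25)²*(-18) = -2*625*(-18) = -1250*(-18) = 22500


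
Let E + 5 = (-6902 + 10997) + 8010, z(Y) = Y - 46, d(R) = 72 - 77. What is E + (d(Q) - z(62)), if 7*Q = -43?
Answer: 12079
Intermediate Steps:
Q = -43/7 (Q = (⅐)*(-43) = -43/7 ≈ -6.1429)
d(R) = -5
z(Y) = -46 + Y
E = 12100 (E = -5 + ((-6902 + 10997) + 8010) = -5 + (4095 + 8010) = -5 + 12105 = 12100)
E + (d(Q) - z(62)) = 12100 + (-5 - (-46 + 62)) = 12100 + (-5 - 1*16) = 12100 + (-5 - 16) = 12100 - 21 = 12079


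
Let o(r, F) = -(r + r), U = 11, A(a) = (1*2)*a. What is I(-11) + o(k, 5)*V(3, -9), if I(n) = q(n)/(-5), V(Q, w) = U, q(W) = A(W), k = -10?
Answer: 1122/5 ≈ 224.40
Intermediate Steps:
A(a) = 2*a
q(W) = 2*W
V(Q, w) = 11
o(r, F) = -2*r
I(n) = -2*n/5 (I(n) = (2*n)/(-5) = (2*n)*(-⅕) = -2*n/5)
I(-11) + o(k, 5)*V(3, -9) = -⅖*(-11) - 2*(-10)*11 = 22/5 + 20*11 = 22/5 + 220 = 1122/5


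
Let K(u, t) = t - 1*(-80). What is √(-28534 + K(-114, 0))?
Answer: I*√28454 ≈ 168.68*I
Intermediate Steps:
K(u, t) = 80 + t (K(u, t) = t + 80 = 80 + t)
√(-28534 + K(-114, 0)) = √(-28534 + (80 + 0)) = √(-28534 + 80) = √(-28454) = I*√28454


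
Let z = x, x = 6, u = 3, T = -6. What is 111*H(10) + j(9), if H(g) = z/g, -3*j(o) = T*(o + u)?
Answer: 453/5 ≈ 90.600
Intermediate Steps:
z = 6
j(o) = 6 + 2*o (j(o) = -(-2)*(o + 3) = -(-2)*(3 + o) = -(-18 - 6*o)/3 = 6 + 2*o)
H(g) = 6/g
111*H(10) + j(9) = 111*(6/10) + (6 + 2*9) = 111*(6*(1/10)) + (6 + 18) = 111*(3/5) + 24 = 333/5 + 24 = 453/5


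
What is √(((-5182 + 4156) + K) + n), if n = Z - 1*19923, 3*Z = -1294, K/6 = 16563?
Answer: √701979/3 ≈ 279.28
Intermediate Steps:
K = 99378 (K = 6*16563 = 99378)
Z = -1294/3 (Z = (⅓)*(-1294) = -1294/3 ≈ -431.33)
n = -61063/3 (n = -1294/3 - 1*19923 = -1294/3 - 19923 = -61063/3 ≈ -20354.)
√(((-5182 + 4156) + K) + n) = √(((-5182 + 4156) + 99378) - 61063/3) = √((-1026 + 99378) - 61063/3) = √(98352 - 61063/3) = √(233993/3) = √701979/3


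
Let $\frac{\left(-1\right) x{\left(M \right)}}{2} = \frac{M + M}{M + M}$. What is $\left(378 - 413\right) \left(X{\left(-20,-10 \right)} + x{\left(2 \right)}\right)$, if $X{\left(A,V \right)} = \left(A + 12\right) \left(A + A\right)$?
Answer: $-11130$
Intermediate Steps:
$x{\left(M \right)} = -2$ ($x{\left(M \right)} = - 2 \frac{M + M}{M + M} = - 2 \frac{2 M}{2 M} = - 2 \cdot 2 M \frac{1}{2 M} = \left(-2\right) 1 = -2$)
$X{\left(A,V \right)} = 2 A \left(12 + A\right)$ ($X{\left(A,V \right)} = \left(12 + A\right) 2 A = 2 A \left(12 + A\right)$)
$\left(378 - 413\right) \left(X{\left(-20,-10 \right)} + x{\left(2 \right)}\right) = \left(378 - 413\right) \left(2 \left(-20\right) \left(12 - 20\right) - 2\right) = - 35 \left(2 \left(-20\right) \left(-8\right) - 2\right) = - 35 \left(320 - 2\right) = \left(-35\right) 318 = -11130$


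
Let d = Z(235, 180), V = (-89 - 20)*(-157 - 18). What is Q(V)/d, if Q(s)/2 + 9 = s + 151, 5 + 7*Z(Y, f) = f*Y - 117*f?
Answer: 269038/21235 ≈ 12.670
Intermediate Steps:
V = 19075 (V = -109*(-175) = 19075)
Z(Y, f) = -5/7 - 117*f/7 + Y*f/7 (Z(Y, f) = -5/7 + (f*Y - 117*f)/7 = -5/7 + (Y*f - 117*f)/7 = -5/7 + (-117*f + Y*f)/7 = -5/7 + (-117*f/7 + Y*f/7) = -5/7 - 117*f/7 + Y*f/7)
Q(s) = 284 + 2*s (Q(s) = -18 + 2*(s + 151) = -18 + 2*(151 + s) = -18 + (302 + 2*s) = 284 + 2*s)
d = 21235/7 (d = -5/7 - 117/7*180 + (1/7)*235*180 = -5/7 - 21060/7 + 42300/7 = 21235/7 ≈ 3033.6)
Q(V)/d = (284 + 2*19075)/(21235/7) = (284 + 38150)*(7/21235) = 38434*(7/21235) = 269038/21235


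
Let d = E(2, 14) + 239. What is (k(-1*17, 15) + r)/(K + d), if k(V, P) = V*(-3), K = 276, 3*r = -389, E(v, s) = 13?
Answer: -59/396 ≈ -0.14899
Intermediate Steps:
r = -389/3 (r = (1/3)*(-389) = -389/3 ≈ -129.67)
k(V, P) = -3*V
d = 252 (d = 13 + 239 = 252)
(k(-1*17, 15) + r)/(K + d) = (-(-3)*17 - 389/3)/(276 + 252) = (-3*(-17) - 389/3)/528 = (51 - 389/3)*(1/528) = -236/3*1/528 = -59/396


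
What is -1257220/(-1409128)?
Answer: 314305/352282 ≈ 0.89220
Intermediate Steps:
-1257220/(-1409128) = -1257220*(-1)/1409128 = -1*(-314305/352282) = 314305/352282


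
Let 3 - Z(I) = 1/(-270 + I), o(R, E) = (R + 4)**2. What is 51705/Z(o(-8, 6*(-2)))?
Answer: 13133070/763 ≈ 17212.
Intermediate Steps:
o(R, E) = (4 + R)**2
Z(I) = 3 - 1/(-270 + I)
51705/Z(o(-8, 6*(-2))) = 51705/(((-811 + 3*(4 - 8)**2)/(-270 + (4 - 8)**2))) = 51705/(((-811 + 3*(-4)**2)/(-270 + (-4)**2))) = 51705/(((-811 + 3*16)/(-270 + 16))) = 51705/(((-811 + 48)/(-254))) = 51705/((-1/254*(-763))) = 51705/(763/254) = 51705*(254/763) = 13133070/763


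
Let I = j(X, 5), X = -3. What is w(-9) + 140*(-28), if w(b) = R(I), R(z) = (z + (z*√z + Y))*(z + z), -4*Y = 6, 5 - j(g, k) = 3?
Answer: -3918 + 8*√2 ≈ -3906.7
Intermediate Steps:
j(g, k) = 2 (j(g, k) = 5 - 1*3 = 5 - 3 = 2)
Y = -3/2 (Y = -¼*6 = -3/2 ≈ -1.5000)
I = 2
R(z) = 2*z*(-3/2 + z + z^(3/2)) (R(z) = (z + (z*√z - 3/2))*(z + z) = (z + (z^(3/2) - 3/2))*(2*z) = (z + (-3/2 + z^(3/2)))*(2*z) = (-3/2 + z + z^(3/2))*(2*z) = 2*z*(-3/2 + z + z^(3/2)))
w(b) = 2 + 8*√2 (w(b) = -3*2 + 2*2² + 2*2^(5/2) = -6 + 2*4 + 2*(4*√2) = -6 + 8 + 8*√2 = 2 + 8*√2)
w(-9) + 140*(-28) = (2 + 8*√2) + 140*(-28) = (2 + 8*√2) - 3920 = -3918 + 8*√2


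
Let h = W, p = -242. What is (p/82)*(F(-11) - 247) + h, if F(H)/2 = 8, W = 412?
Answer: 44843/41 ≈ 1093.7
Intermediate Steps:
F(H) = 16 (F(H) = 2*8 = 16)
h = 412
(p/82)*(F(-11) - 247) + h = (-242/82)*(16 - 247) + 412 = -242*1/82*(-231) + 412 = -121/41*(-231) + 412 = 27951/41 + 412 = 44843/41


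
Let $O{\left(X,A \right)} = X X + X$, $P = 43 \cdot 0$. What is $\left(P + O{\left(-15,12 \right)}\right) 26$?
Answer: $5460$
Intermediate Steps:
$P = 0$
$O{\left(X,A \right)} = X + X^{2}$ ($O{\left(X,A \right)} = X^{2} + X = X + X^{2}$)
$\left(P + O{\left(-15,12 \right)}\right) 26 = \left(0 - 15 \left(1 - 15\right)\right) 26 = \left(0 - -210\right) 26 = \left(0 + 210\right) 26 = 210 \cdot 26 = 5460$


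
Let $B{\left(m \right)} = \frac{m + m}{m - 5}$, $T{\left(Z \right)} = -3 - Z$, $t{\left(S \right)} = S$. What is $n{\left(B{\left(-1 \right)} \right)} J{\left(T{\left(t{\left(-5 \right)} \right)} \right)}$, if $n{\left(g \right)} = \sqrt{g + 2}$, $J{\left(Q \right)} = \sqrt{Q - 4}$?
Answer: $\frac{i \sqrt{42}}{3} \approx 2.1602 i$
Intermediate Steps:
$J{\left(Q \right)} = \sqrt{-4 + Q}$
$B{\left(m \right)} = \frac{2 m}{-5 + m}$
$n{\left(g \right)} = \sqrt{2 + g}$
$n{\left(B{\left(-1 \right)} \right)} J{\left(T{\left(t{\left(-5 \right)} \right)} \right)} = \sqrt{2 + 2 \left(-1\right) \frac{1}{-5 - 1}} \sqrt{-4 - -2} = \sqrt{2 + 2 \left(-1\right) \frac{1}{-6}} \sqrt{-4 + \left(-3 + 5\right)} = \sqrt{2 + 2 \left(-1\right) \left(- \frac{1}{6}\right)} \sqrt{-4 + 2} = \sqrt{2 + \frac{1}{3}} \sqrt{-2} = \sqrt{\frac{7}{3}} i \sqrt{2} = \frac{\sqrt{21}}{3} i \sqrt{2} = \frac{i \sqrt{42}}{3}$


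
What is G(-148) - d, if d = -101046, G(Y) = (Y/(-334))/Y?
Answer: 33749363/334 ≈ 1.0105e+5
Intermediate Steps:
G(Y) = -1/334 (G(Y) = (Y*(-1/334))/Y = (-Y/334)/Y = -1/334)
G(-148) - d = -1/334 - 1*(-101046) = -1/334 + 101046 = 33749363/334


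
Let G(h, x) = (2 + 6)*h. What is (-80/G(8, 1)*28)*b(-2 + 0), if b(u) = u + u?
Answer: 140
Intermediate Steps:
G(h, x) = 8*h
b(u) = 2*u
(-80/G(8, 1)*28)*b(-2 + 0) = (-80/(8*8)*28)*(2*(-2 + 0)) = (-80/64*28)*(2*(-2)) = (-80*1/64*28)*(-4) = -5/4*28*(-4) = -35*(-4) = 140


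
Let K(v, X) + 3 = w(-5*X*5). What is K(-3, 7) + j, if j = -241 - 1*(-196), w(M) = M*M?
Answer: 30577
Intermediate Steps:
w(M) = M²
K(v, X) = -3 + 625*X² (K(v, X) = -3 + (-5*X*5)² = -3 + (-25*X)² = -3 + 625*X²)
j = -45 (j = -241 + 196 = -45)
K(-3, 7) + j = (-3 + 625*7²) - 45 = (-3 + 625*49) - 45 = (-3 + 30625) - 45 = 30622 - 45 = 30577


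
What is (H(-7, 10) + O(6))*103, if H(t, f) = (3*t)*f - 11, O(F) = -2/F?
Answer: -68392/3 ≈ -22797.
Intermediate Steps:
H(t, f) = -11 + 3*f*t (H(t, f) = 3*f*t - 11 = -11 + 3*f*t)
(H(-7, 10) + O(6))*103 = ((-11 + 3*10*(-7)) - 2/6)*103 = ((-11 - 210) - 2*⅙)*103 = (-221 - ⅓)*103 = -664/3*103 = -68392/3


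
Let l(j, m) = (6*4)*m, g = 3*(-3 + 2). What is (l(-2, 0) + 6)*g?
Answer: -18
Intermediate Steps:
g = -3 (g = 3*(-1) = -3)
l(j, m) = 24*m
(l(-2, 0) + 6)*g = (24*0 + 6)*(-3) = (0 + 6)*(-3) = 6*(-3) = -18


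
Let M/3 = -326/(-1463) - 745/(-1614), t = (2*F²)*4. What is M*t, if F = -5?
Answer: 161609900/393547 ≈ 410.65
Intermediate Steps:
t = 200 (t = (2*(-5)²)*4 = (2*25)*4 = 50*4 = 200)
M = 1616099/787094 (M = 3*(-326/(-1463) - 745/(-1614)) = 3*(-326*(-1/1463) - 745*(-1/1614)) = 3*(326/1463 + 745/1614) = 3*(1616099/2361282) = 1616099/787094 ≈ 2.0532)
M*t = (1616099/787094)*200 = 161609900/393547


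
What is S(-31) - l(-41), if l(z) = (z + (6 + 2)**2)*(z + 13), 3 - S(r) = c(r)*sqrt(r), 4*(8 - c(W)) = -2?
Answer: 647 - 17*I*sqrt(31)/2 ≈ 647.0 - 47.326*I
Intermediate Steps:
c(W) = 17/2 (c(W) = 8 - 1/4*(-2) = 8 + 1/2 = 17/2)
S(r) = 3 - 17*sqrt(r)/2
l(z) = (13 + z)*(64 + z) (l(z) = (z + 8**2)*(13 + z) = (z + 64)*(13 + z) = (64 + z)*(13 + z) = (13 + z)*(64 + z))
S(-31) - l(-41) = (3 - 17*I*sqrt(31)/2) - (832 + (-41)**2 + 77*(-41)) = (3 - 17*I*sqrt(31)/2) - (832 + 1681 - 3157) = (3 - 17*I*sqrt(31)/2) - 1*(-644) = (3 - 17*I*sqrt(31)/2) + 644 = 647 - 17*I*sqrt(31)/2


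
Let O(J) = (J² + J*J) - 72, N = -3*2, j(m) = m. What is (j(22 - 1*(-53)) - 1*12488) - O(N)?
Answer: -12413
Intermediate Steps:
N = -6
O(J) = -72 + 2*J² (O(J) = (J² + J²) - 72 = 2*J² - 72 = -72 + 2*J²)
(j(22 - 1*(-53)) - 1*12488) - O(N) = ((22 - 1*(-53)) - 1*12488) - (-72 + 2*(-6)²) = ((22 + 53) - 12488) - (-72 + 2*36) = (75 - 12488) - (-72 + 72) = -12413 - 1*0 = -12413 + 0 = -12413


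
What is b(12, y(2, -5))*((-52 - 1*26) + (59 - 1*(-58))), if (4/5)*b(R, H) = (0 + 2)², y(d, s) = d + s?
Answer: 195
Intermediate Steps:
b(R, H) = 5 (b(R, H) = 5*(0 + 2)²/4 = (5/4)*2² = (5/4)*4 = 5)
b(12, y(2, -5))*((-52 - 1*26) + (59 - 1*(-58))) = 5*((-52 - 1*26) + (59 - 1*(-58))) = 5*((-52 - 26) + (59 + 58)) = 5*(-78 + 117) = 5*39 = 195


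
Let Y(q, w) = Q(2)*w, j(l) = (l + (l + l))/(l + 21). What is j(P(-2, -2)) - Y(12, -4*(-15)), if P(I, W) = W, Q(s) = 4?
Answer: -4566/19 ≈ -240.32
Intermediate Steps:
j(l) = 3*l/(21 + l) (j(l) = (l + 2*l)/(21 + l) = (3*l)/(21 + l) = 3*l/(21 + l))
Y(q, w) = 4*w
j(P(-2, -2)) - Y(12, -4*(-15)) = 3*(-2)/(21 - 2) - 4*(-4*(-15)) = 3*(-2)/19 - 4*60 = 3*(-2)*(1/19) - 1*240 = -6/19 - 240 = -4566/19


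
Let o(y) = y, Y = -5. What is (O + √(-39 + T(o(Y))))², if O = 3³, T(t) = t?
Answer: 685 + 108*I*√11 ≈ 685.0 + 358.2*I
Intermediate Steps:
O = 27
(O + √(-39 + T(o(Y))))² = (27 + √(-39 - 5))² = (27 + √(-44))² = (27 + 2*I*√11)²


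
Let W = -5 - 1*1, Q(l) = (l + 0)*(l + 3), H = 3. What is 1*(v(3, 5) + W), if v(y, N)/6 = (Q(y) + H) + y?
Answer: 138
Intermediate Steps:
Q(l) = l*(3 + l)
W = -6 (W = -5 - 1 = -6)
v(y, N) = 18 + 6*y + 6*y*(3 + y) (v(y, N) = 6*((y*(3 + y) + 3) + y) = 6*((3 + y*(3 + y)) + y) = 6*(3 + y + y*(3 + y)) = 18 + 6*y + 6*y*(3 + y))
1*(v(3, 5) + W) = 1*((18 + 6*3 + 6*3*(3 + 3)) - 6) = 1*((18 + 18 + 6*3*6) - 6) = 1*((18 + 18 + 108) - 6) = 1*(144 - 6) = 1*138 = 138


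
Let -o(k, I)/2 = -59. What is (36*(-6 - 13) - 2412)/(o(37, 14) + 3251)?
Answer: -1032/1123 ≈ -0.91897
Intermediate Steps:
o(k, I) = 118 (o(k, I) = -2*(-59) = 118)
(36*(-6 - 13) - 2412)/(o(37, 14) + 3251) = (36*(-6 - 13) - 2412)/(118 + 3251) = (36*(-19) - 2412)/3369 = (-684 - 2412)*(1/3369) = -3096*1/3369 = -1032/1123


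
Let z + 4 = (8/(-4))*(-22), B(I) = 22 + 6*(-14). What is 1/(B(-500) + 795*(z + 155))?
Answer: 1/154963 ≈ 6.4532e-6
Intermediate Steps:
B(I) = -62 (B(I) = 22 - 84 = -62)
z = 40 (z = -4 + (8/(-4))*(-22) = -4 + (8*(-1/4))*(-22) = -4 - 2*(-22) = -4 + 44 = 40)
1/(B(-500) + 795*(z + 155)) = 1/(-62 + 795*(40 + 155)) = 1/(-62 + 795*195) = 1/(-62 + 155025) = 1/154963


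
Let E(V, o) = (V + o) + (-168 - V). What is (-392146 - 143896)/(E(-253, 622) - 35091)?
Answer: 536042/34637 ≈ 15.476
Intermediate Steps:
E(V, o) = -168 + o
(-392146 - 143896)/(E(-253, 622) - 35091) = (-392146 - 143896)/((-168 + 622) - 35091) = -536042/(454 - 35091) = -536042/(-34637) = -536042*(-1/34637) = 536042/34637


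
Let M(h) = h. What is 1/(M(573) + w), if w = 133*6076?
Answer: 1/808681 ≈ 1.2366e-6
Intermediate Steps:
w = 808108
1/(M(573) + w) = 1/(573 + 808108) = 1/808681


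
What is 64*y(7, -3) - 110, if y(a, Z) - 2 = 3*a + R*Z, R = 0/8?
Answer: 1362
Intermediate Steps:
R = 0 (R = 0*(⅛) = 0)
y(a, Z) = 2 + 3*a (y(a, Z) = 2 + (3*a + 0*Z) = 2 + (3*a + 0) = 2 + 3*a)
64*y(7, -3) - 110 = 64*(2 + 3*7) - 110 = 64*(2 + 21) - 110 = 64*23 - 110 = 1472 - 110 = 1362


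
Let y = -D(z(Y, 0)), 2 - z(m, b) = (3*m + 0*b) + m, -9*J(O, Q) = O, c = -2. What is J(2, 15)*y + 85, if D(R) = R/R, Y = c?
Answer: 767/9 ≈ 85.222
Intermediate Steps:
Y = -2
J(O, Q) = -O/9
z(m, b) = 2 - 4*m (z(m, b) = 2 - ((3*m + 0*b) + m) = 2 - ((3*m + 0) + m) = 2 - (3*m + m) = 2 - 4*m)
D(R) = 1
y = -1 (y = -1*1 = -1)
J(2, 15)*y + 85 = -⅑*2*(-1) + 85 = -2/9*(-1) + 85 = 2/9 + 85 = 767/9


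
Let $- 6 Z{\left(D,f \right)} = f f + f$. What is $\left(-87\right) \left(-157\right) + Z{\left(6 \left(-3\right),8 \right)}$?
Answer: $13647$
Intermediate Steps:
$Z{\left(D,f \right)} = - \frac{f}{6} - \frac{f^{2}}{6}$ ($Z{\left(D,f \right)} = - \frac{f f + f}{6} = - \frac{f^{2} + f}{6} = - \frac{f + f^{2}}{6} = - \frac{f}{6} - \frac{f^{2}}{6}$)
$\left(-87\right) \left(-157\right) + Z{\left(6 \left(-3\right),8 \right)} = \left(-87\right) \left(-157\right) - \frac{4 \left(1 + 8\right)}{3} = 13659 - \frac{4}{3} \cdot 9 = 13659 - 12 = 13647$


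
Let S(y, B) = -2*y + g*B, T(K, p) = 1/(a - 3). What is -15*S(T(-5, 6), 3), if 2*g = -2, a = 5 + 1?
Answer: 55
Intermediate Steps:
a = 6
T(K, p) = ⅓ (T(K, p) = 1/(6 - 3) = 1/3 = ⅓)
g = -1 (g = (½)*(-2) = -1)
S(y, B) = -B - 2*y (S(y, B) = -2*y - B = -B - 2*y)
-15*S(T(-5, 6), 3) = -15*(-1*3 - 2*⅓) = -15*(-3 - ⅔) = -15*(-11/3) = 55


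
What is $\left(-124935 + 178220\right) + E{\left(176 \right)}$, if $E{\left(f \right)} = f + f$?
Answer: $53637$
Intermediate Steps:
$E{\left(f \right)} = 2 f$
$\left(-124935 + 178220\right) + E{\left(176 \right)} = \left(-124935 + 178220\right) + 2 \cdot 176 = 53285 + 352 = 53637$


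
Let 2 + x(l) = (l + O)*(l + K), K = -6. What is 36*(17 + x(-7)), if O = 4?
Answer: 1944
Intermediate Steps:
x(l) = -2 + (-6 + l)*(4 + l) (x(l) = -2 + (l + 4)*(l - 6) = -2 + (4 + l)*(-6 + l) = -2 + (-6 + l)*(4 + l))
36*(17 + x(-7)) = 36*(17 + (-26 + (-7)² - 2*(-7))) = 36*(17 + (-26 + 49 + 14)) = 36*(17 + 37) = 36*54 = 1944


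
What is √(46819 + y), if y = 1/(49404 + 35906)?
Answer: 3*√37859903965690/85310 ≈ 216.38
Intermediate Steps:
y = 1/85310 ≈ 1.1722e-5
√(46819 + y) = √(46819 + 1/85310) = √(3994128891/85310) = 3*√37859903965690/85310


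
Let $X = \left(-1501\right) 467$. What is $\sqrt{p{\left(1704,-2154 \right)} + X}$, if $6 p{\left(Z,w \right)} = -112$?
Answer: $\frac{i \sqrt{6308871}}{3} \approx 837.25 i$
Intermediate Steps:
$p{\left(Z,w \right)} = - \frac{56}{3}$ ($p{\left(Z,w \right)} = \frac{1}{6} \left(-112\right) = - \frac{56}{3}$)
$X = -700967$
$\sqrt{p{\left(1704,-2154 \right)} + X} = \sqrt{- \frac{56}{3} - 700967} = \sqrt{- \frac{2102957}{3}} = \frac{i \sqrt{6308871}}{3}$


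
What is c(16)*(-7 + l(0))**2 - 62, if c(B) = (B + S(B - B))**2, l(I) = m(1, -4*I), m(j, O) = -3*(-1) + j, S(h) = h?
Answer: 2242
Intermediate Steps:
m(j, O) = 3 + j
l(I) = 4 (l(I) = 3 + 1 = 4)
c(B) = B**2 (c(B) = (B + (B - B))**2 = (B + 0)**2 = B**2)
c(16)*(-7 + l(0))**2 - 62 = 16**2*(-7 + 4)**2 - 62 = 256*(-3)**2 - 62 = 256*9 - 62 = 2304 - 62 = 2242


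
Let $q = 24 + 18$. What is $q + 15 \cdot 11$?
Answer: $207$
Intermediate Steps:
$q = 42$
$q + 15 \cdot 11 = 42 + 15 \cdot 11 = 42 + 165 = 207$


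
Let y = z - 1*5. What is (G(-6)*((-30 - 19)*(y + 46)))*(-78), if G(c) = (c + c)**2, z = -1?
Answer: 22014720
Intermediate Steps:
y = -6 (y = -1 - 1*5 = -1 - 5 = -6)
G(c) = 4*c**2 (G(c) = (2*c)**2 = 4*c**2)
(G(-6)*((-30 - 19)*(y + 46)))*(-78) = ((4*(-6)**2)*((-30 - 19)*(-6 + 46)))*(-78) = ((4*36)*(-49*40))*(-78) = (144*(-1960))*(-78) = -282240*(-78) = 22014720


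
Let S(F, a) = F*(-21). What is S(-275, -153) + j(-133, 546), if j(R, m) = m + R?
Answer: 6188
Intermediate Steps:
S(F, a) = -21*F
j(R, m) = R + m
S(-275, -153) + j(-133, 546) = -21*(-275) + (-133 + 546) = 5775 + 413 = 6188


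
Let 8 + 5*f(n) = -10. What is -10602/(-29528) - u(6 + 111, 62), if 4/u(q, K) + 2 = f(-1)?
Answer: 110927/103348 ≈ 1.0733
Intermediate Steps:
f(n) = -18/5 (f(n) = -8/5 + (1/5)*(-10) = -8/5 - 2 = -18/5)
u(q, K) = -5/7 (u(q, K) = 4/(-2 - 18/5) = 4/(-28/5) = 4*(-5/28) = -5/7)
-10602/(-29528) - u(6 + 111, 62) = -10602/(-29528) - 1*(-5/7) = -10602*(-1/29528) + 5/7 = 5301/14764 + 5/7 = 110927/103348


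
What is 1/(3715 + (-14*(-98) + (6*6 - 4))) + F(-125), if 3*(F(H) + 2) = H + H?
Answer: -1310461/15357 ≈ -85.333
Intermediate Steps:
F(H) = -2 + 2*H/3 (F(H) = -2 + (H + H)/3 = -2 + (2*H)/3 = -2 + 2*H/3)
1/(3715 + (-14*(-98) + (6*6 - 4))) + F(-125) = 1/(3715 + (-14*(-98) + (6*6 - 4))) + (-2 + (⅔)*(-125)) = 1/(3715 + (1372 + (36 - 4))) + (-2 - 250/3) = 1/(3715 + (1372 + 32)) - 256/3 = 1/(3715 + 1404) - 256/3 = 1/5119 - 256/3 = -1310461/15357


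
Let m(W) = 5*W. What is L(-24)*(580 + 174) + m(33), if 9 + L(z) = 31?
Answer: 16753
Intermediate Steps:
L(z) = 22 (L(z) = -9 + 31 = 22)
L(-24)*(580 + 174) + m(33) = 22*(580 + 174) + 5*33 = 22*754 + 165 = 16588 + 165 = 16753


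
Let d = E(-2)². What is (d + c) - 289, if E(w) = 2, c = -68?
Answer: -353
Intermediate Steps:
d = 4 (d = 2² = 4)
(d + c) - 289 = (4 - 68) - 289 = -64 - 289 = -353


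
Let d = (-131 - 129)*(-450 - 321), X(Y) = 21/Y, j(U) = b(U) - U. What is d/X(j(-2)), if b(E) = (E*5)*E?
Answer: 1470040/7 ≈ 2.1001e+5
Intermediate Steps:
b(E) = 5*E² (b(E) = (5*E)*E = 5*E²)
j(U) = -U + 5*U² (j(U) = 5*U² - U = -U + 5*U²)
d = 200460 (d = -260*(-771) = 200460)
d/X(j(-2)) = 200460/((21/((-2*(-1 + 5*(-2)))))) = 200460/((21/((-2*(-1 - 10))))) = 200460/((21/((-2*(-11))))) = 200460/((21/22)) = 200460/((21*(1/22))) = 200460/(21/22) = 200460*(22/21) = 1470040/7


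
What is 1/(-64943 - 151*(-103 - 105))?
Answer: -1/33535 ≈ -2.9820e-5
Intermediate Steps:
1/(-64943 - 151*(-103 - 105)) = 1/(-64943 - 151*(-208)) = 1/(-64943 + 31408) = 1/(-33535) = -1/33535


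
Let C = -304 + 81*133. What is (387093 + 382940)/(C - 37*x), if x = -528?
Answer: 770033/30005 ≈ 25.663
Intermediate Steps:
C = 10469 (C = -304 + 10773 = 10469)
(387093 + 382940)/(C - 37*x) = (387093 + 382940)/(10469 - 37*(-528)) = 770033/(10469 + 19536) = 770033/30005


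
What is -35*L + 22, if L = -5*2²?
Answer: 722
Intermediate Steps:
L = -20 (L = -5*4 = -20)
-35*L + 22 = -35*(-20) + 22 = 700 + 22 = 722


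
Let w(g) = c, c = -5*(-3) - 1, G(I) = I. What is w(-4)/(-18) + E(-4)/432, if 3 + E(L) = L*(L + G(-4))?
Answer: -307/432 ≈ -0.71065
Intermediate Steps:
E(L) = -3 + L*(-4 + L) (E(L) = -3 + L*(L - 4) = -3 + L*(-4 + L))
c = 14 (c = 15 - 1 = 14)
w(g) = 14
w(-4)/(-18) + E(-4)/432 = 14/(-18) + (-3 + (-4)² - 4*(-4))/432 = 14*(-1/18) + (-3 + 16 + 16)*(1/432) = -7/9 + 29*(1/432) = -7/9 + 29/432 = -307/432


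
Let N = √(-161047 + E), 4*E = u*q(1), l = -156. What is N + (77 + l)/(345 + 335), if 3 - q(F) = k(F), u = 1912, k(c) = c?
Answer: -79/680 + I*√160091 ≈ -0.11618 + 400.11*I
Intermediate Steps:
q(F) = 3 - F
E = 956 (E = (1912*(3 - 1*1))/4 = (1912*(3 - 1))/4 = (1912*2)/4 = (¼)*3824 = 956)
N = I*√160091 (N = √(-161047 + 956) = √(-160091) = I*√160091 ≈ 400.11*I)
N + (77 + l)/(345 + 335) = I*√160091 + (77 - 156)/(345 + 335) = I*√160091 - 79/680 = -79/680 + I*√160091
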